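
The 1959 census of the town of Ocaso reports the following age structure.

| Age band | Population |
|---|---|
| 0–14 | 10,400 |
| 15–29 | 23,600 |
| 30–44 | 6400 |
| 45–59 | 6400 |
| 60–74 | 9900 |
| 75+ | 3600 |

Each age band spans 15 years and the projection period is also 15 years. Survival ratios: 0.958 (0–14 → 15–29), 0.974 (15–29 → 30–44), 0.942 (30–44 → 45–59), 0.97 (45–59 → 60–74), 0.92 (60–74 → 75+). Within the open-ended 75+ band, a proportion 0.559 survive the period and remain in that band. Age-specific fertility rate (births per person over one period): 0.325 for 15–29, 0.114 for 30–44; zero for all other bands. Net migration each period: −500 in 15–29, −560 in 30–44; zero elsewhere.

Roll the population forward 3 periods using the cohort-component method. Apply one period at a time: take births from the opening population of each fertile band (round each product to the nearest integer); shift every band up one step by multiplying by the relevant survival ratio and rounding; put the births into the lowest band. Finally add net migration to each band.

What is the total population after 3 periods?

55819

Numbering the groups 1..6 from youngest to oldest:
[period 1]
Births: 23600 * 0.325 = 7670, 6400 * 0.114 = 730 → total 8400
Group 2: 10400 * 0.958 = 9963
Group 3: 23600 * 0.974 = 22986
Group 4: 6400 * 0.942 = 6029
Group 5: 6400 * 0.97 = 6208
Group 6: 9900 * 0.92 + 3600 * 0.559 = 9108 + 2012 = 11120
Net migration: Group 2 − 500 → 9463; Group 3 − 560 → 22426
End of period: [8400, 9463, 22426, 6029, 6208, 11120]
[period 2]
Births: 9463 * 0.325 = 3075, 22426 * 0.114 = 2557 → total 5632
Group 2: 8400 * 0.958 = 8047
Group 3: 9463 * 0.974 = 9217
Group 4: 22426 * 0.942 = 21125
Group 5: 6029 * 0.97 = 5848
Group 6: 6208 * 0.92 + 11120 * 0.559 = 5711 + 6216 = 11927
Net migration: Group 2 − 500 → 7547; Group 3 − 560 → 8657
End of period: [5632, 7547, 8657, 21125, 5848, 11927]
[period 3]
Births: 7547 * 0.325 = 2453, 8657 * 0.114 = 987 → total 3440
Group 2: 5632 * 0.958 = 5395
Group 3: 7547 * 0.974 = 7351
Group 4: 8657 * 0.942 = 8155
Group 5: 21125 * 0.97 = 20491
Group 6: 5848 * 0.92 + 11927 * 0.559 = 5380 + 6667 = 12047
Net migration: Group 2 − 500 → 4895; Group 3 − 560 → 6791
End of period: [3440, 4895, 6791, 8155, 20491, 12047]
Total after period 3: 3440 + 4895 + 6791 + 8155 + 20491 + 12047 = 55819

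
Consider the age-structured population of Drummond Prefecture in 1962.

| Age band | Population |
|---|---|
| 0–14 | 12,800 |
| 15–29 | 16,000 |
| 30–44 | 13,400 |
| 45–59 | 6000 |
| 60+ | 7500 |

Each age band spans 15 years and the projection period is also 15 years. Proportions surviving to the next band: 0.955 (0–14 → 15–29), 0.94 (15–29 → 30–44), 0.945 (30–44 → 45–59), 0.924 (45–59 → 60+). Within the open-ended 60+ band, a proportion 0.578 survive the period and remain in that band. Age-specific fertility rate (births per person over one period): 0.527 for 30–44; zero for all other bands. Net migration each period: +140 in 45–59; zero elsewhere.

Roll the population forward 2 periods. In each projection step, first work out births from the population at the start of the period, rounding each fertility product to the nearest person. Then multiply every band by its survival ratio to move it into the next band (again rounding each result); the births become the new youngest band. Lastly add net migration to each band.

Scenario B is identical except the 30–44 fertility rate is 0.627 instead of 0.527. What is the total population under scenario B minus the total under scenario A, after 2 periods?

2784

— Period 1 —
Births: 13400 * 0.527 = 7062
15–29: 12800 * 0.955 = 12224
30–44: 16000 * 0.94 = 15040
45–59: 13400 * 0.945 = 12663
60+: 6000 * 0.924 + 7500 * 0.578 = 5544 + 4335 = 9879
Net migration: 45–59 + 140 → 12803
→ [7062, 12224, 15040, 12803, 9879]
— Period 2 —
Births: 15040 * 0.527 = 7926
15–29: 7062 * 0.955 = 6744
30–44: 12224 * 0.94 = 11491
45–59: 15040 * 0.945 = 14213
60+: 12803 * 0.924 + 9879 * 0.578 = 11830 + 5710 = 17540
Net migration: 45–59 + 140 → 14353
→ [7926, 6744, 11491, 14353, 17540]
Scenario A total after 2 periods: 58054
Scenario B projection —
— Period 1 —
Births: 13400 * 0.627 = 8402
15–29: 12800 * 0.955 = 12224
30–44: 16000 * 0.94 = 15040
45–59: 13400 * 0.945 = 12663
60+: 6000 * 0.924 + 7500 * 0.578 = 5544 + 4335 = 9879
Net migration: 45–59 + 140 → 12803
→ [8402, 12224, 15040, 12803, 9879]
— Period 2 —
Births: 15040 * 0.627 = 9430
15–29: 8402 * 0.955 = 8024
30–44: 12224 * 0.94 = 11491
45–59: 15040 * 0.945 = 14213
60+: 12803 * 0.924 + 9879 * 0.578 = 11830 + 5710 = 17540
Net migration: 45–59 + 140 → 14353
→ [9430, 8024, 11491, 14353, 17540]
Scenario B total after 2 periods: 60838
Difference B − A = 60838 − 58054 = 2784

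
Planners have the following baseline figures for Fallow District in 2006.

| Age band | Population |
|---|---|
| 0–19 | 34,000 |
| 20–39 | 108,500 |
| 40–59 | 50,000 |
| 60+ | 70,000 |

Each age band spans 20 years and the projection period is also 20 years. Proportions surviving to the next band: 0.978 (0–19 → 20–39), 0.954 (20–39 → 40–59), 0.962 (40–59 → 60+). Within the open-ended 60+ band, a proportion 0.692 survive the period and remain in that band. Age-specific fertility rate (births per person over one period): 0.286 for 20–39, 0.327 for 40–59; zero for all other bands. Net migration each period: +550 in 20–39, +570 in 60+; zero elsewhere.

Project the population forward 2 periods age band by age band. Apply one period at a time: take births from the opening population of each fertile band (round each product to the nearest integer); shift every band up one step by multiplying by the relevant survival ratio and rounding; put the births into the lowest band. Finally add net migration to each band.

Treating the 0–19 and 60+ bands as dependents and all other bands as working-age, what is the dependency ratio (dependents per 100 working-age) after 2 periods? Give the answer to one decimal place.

266.5

— Period 1 —
Births: 108500 * 0.286 = 31031 ; 50000 * 0.327 = 16350 — total 47381
20–39: 34000 * 0.978 = 33252
40–59: 108500 * 0.954 = 103509
60+: 50000 * 0.962 + 70000 * 0.692 = 48100 + 48440 = 96540
Net migration: 20–39 + 550 → 33802; 60+ + 570 → 97110
Giving 47381 / 33802 / 103509 / 97110.
— Period 2 —
Births: 33802 * 0.286 = 9667 ; 103509 * 0.327 = 33847 — total 43514
20–39: 47381 * 0.978 = 46339
40–59: 33802 * 0.954 = 32247
60+: 103509 * 0.962 + 97110 * 0.692 = 99576 + 67200 = 166776
Net migration: 20–39 + 550 → 46889; 60+ + 570 → 167346
Giving 43514 / 46889 / 32247 / 167346.
Dependents (band 0–19 + band 60+) = 43514 + 167346 = 210860; working-age = 79136; ratio = 210860/79136 × 100 = 266.5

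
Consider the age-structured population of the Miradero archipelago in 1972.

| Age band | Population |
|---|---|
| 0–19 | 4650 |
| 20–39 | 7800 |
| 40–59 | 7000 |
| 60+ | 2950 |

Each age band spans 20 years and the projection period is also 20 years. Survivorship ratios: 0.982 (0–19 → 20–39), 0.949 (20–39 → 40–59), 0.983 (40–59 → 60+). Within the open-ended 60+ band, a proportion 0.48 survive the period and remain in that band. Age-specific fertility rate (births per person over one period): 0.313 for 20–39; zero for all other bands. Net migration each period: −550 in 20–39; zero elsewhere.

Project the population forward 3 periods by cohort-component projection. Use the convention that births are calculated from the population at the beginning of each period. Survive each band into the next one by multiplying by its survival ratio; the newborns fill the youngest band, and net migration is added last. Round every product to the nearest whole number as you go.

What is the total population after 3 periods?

After projecting period 1:
Births: 7800 × 0.313 = 2441
20–39: 4650 × 0.982 = 4566
40–59: 7800 × 0.949 = 7402
60+: 7000 × 0.983 + 2950 × 0.48 = 6881 + 1416 = 8297
Net migration: 20–39 − 550 → 4016
Population now: 0–19=2441, 20–39=4016, 40–59=7402, 60+=8297
After projecting period 2:
Births: 4016 × 0.313 = 1257
20–39: 2441 × 0.982 = 2397
40–59: 4016 × 0.949 = 3811
60+: 7402 × 0.983 + 8297 × 0.48 = 7276 + 3983 = 11259
Net migration: 20–39 − 550 → 1847
Population now: 0–19=1257, 20–39=1847, 40–59=3811, 60+=11259
After projecting period 3:
Births: 1847 × 0.313 = 578
20–39: 1257 × 0.982 = 1234
40–59: 1847 × 0.949 = 1753
60+: 3811 × 0.983 + 11259 × 0.48 = 3746 + 5404 = 9150
Net migration: 20–39 − 550 → 684
Population now: 0–19=578, 20–39=684, 40–59=1753, 60+=9150
Total after period 3: 578 + 684 + 1753 + 9150 = 12165

12165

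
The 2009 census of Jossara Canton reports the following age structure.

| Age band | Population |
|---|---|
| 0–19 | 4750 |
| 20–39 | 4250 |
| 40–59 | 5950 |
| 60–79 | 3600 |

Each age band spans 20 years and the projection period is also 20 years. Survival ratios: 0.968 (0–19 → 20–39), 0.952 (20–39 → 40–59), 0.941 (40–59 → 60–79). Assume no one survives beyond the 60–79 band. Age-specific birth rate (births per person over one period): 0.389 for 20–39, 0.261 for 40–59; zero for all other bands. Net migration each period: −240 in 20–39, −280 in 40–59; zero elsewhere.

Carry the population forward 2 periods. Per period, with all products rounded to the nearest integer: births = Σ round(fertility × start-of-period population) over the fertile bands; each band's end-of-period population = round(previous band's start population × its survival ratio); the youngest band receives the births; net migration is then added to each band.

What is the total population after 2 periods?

12954

Period 1:
Births: 4250 × 0.389 = 1653, 5950 × 0.261 = 1553 ⇒ total 3206
20–39: 4750 × 0.968 = 4598
40–59: 4250 × 0.952 = 4046
60–79: 5950 × 0.941 = 5599
Net migration: 20–39 − 240 → 4358; 40–59 − 280 → 3766
Population now: 0–19=3206, 20–39=4358, 40–59=3766, 60–79=5599
Period 2:
Births: 4358 × 0.389 = 1695, 3766 × 0.261 = 983 ⇒ total 2678
20–39: 3206 × 0.968 = 3103
40–59: 4358 × 0.952 = 4149
60–79: 3766 × 0.941 = 3544
Net migration: 20–39 − 240 → 2863; 40–59 − 280 → 3869
Population now: 0–19=2678, 20–39=2863, 40–59=3869, 60–79=3544
Total after period 2: 2678 + 2863 + 3869 + 3544 = 12954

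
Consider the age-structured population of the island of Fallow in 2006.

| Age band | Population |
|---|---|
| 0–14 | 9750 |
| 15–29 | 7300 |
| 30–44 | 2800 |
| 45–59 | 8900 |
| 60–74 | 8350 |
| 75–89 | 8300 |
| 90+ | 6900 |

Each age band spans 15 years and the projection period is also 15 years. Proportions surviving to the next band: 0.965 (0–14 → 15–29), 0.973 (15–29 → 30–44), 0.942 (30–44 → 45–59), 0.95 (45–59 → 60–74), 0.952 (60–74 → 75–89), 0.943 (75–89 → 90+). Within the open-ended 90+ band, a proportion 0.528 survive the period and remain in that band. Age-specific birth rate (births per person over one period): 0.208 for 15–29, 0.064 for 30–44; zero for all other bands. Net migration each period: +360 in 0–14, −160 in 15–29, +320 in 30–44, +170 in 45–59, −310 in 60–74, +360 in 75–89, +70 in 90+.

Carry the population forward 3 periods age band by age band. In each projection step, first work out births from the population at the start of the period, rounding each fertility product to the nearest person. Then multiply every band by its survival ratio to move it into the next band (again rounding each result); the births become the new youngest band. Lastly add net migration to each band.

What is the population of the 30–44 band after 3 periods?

— Period 1 —
Births: 7300 × 0.208 = 1518 ; 2800 × 0.064 = 179 → 1697
15–29: 9750 × 0.965 = 9409
30–44: 7300 × 0.973 = 7103
45–59: 2800 × 0.942 = 2638
60–74: 8900 × 0.95 = 8455
75–89: 8350 × 0.952 = 7949
90+: 8300 × 0.943 + 6900 × 0.528 = 7827 + 3643 = 11470
Net migration: 0–14 + 360 → 2057; 15–29 − 160 → 9249; 30–44 + 320 → 7423; 45–59 + 170 → 2808; 60–74 − 310 → 8145; 75–89 + 360 → 8309; 90+ + 70 → 11540
End of period: [2057, 9249, 7423, 2808, 8145, 8309, 11540]
— Period 2 —
Births: 9249 × 0.208 = 1924 ; 7423 × 0.064 = 475 → 2399
15–29: 2057 × 0.965 = 1985
30–44: 9249 × 0.973 = 8999
45–59: 7423 × 0.942 = 6992
60–74: 2808 × 0.95 = 2668
75–89: 8145 × 0.952 = 7754
90+: 8309 × 0.943 + 11540 × 0.528 = 7835 + 6093 = 13928
Net migration: 0–14 + 360 → 2759; 15–29 − 160 → 1825; 30–44 + 320 → 9319; 45–59 + 170 → 7162; 60–74 − 310 → 2358; 75–89 + 360 → 8114; 90+ + 70 → 13998
End of period: [2759, 1825, 9319, 7162, 2358, 8114, 13998]
— Period 3 —
Births: 1825 × 0.208 = 380 ; 9319 × 0.064 = 596 → 976
15–29: 2759 × 0.965 = 2662
30–44: 1825 × 0.973 = 1776
45–59: 9319 × 0.942 = 8778
60–74: 7162 × 0.95 = 6804
75–89: 2358 × 0.952 = 2245
90+: 8114 × 0.943 + 13998 × 0.528 = 7652 + 7391 = 15043
Net migration: 0–14 + 360 → 1336; 15–29 − 160 → 2502; 30–44 + 320 → 2096; 45–59 + 170 → 8948; 60–74 − 310 → 6494; 75–89 + 360 → 2605; 90+ + 70 → 15113
End of period: [1336, 2502, 2096, 8948, 6494, 2605, 15113]

2096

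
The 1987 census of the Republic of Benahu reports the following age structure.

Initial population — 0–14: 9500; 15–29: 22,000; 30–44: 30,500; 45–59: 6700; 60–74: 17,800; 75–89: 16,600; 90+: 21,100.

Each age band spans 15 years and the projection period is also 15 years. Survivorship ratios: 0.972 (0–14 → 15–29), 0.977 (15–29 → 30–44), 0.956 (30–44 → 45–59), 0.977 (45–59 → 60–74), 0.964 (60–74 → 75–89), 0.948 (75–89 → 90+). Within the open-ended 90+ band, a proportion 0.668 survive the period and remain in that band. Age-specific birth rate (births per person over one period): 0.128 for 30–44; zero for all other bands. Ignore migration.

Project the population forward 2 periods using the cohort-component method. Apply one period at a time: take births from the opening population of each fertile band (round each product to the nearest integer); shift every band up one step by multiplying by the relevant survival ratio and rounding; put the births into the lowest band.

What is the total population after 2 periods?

107108

Let band 1 be 0–14 through band 7 = 90+.
[period 1]
Births: 30500 × 0.128 = 3904
Band 2: 9500 × 0.972 = 9234
Band 3: 22000 × 0.977 = 21494
Band 4: 30500 × 0.956 = 29158
Band 5: 6700 × 0.977 = 6546
Band 6: 17800 × 0.964 = 17159
Band 7: 16600 × 0.948 + 21100 × 0.668 = 15737 + 14095 = 29832
End of period: [3904, 9234, 21494, 29158, 6546, 17159, 29832]
[period 2]
Births: 21494 × 0.128 = 2751
Band 2: 3904 × 0.972 = 3795
Band 3: 9234 × 0.977 = 9022
Band 4: 21494 × 0.956 = 20548
Band 5: 29158 × 0.977 = 28487
Band 6: 6546 × 0.964 = 6310
Band 7: 17159 × 0.948 + 29832 × 0.668 = 16267 + 19928 = 36195
End of period: [2751, 3795, 9022, 20548, 28487, 6310, 36195]
Total after period 2: 2751 + 3795 + 9022 + 20548 + 28487 + 6310 + 36195 = 107108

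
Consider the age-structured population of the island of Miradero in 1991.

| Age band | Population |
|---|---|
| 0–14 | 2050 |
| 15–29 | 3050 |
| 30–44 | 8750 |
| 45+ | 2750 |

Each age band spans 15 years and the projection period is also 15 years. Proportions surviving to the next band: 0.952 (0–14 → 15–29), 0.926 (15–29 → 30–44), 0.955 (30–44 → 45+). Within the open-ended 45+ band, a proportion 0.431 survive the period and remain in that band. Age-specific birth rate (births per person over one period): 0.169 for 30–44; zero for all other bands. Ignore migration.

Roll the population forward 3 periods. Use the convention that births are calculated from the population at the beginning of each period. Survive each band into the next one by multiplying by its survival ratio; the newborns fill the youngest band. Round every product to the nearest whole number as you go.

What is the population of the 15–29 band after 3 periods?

Call the groups 1 to 4, youngest first.
— Period 1 —
Births: 8750 * 0.169 = 1479
Group 2: 2050 * 0.952 = 1952
Group 3: 3050 * 0.926 = 2824
Group 4: 8750 * 0.955 + 2750 * 0.431 = 8356 + 1185 = 9541
→ [1479, 1952, 2824, 9541]
— Period 2 —
Births: 2824 * 0.169 = 477
Group 2: 1479 * 0.952 = 1408
Group 3: 1952 * 0.926 = 1808
Group 4: 2824 * 0.955 + 9541 * 0.431 = 2697 + 4112 = 6809
→ [477, 1408, 1808, 6809]
— Period 3 —
Births: 1808 * 0.169 = 306
Group 2: 477 * 0.952 = 454
Group 3: 1408 * 0.926 = 1304
Group 4: 1808 * 0.955 + 6809 * 0.431 = 1727 + 2935 = 4662
→ [306, 454, 1304, 4662]

454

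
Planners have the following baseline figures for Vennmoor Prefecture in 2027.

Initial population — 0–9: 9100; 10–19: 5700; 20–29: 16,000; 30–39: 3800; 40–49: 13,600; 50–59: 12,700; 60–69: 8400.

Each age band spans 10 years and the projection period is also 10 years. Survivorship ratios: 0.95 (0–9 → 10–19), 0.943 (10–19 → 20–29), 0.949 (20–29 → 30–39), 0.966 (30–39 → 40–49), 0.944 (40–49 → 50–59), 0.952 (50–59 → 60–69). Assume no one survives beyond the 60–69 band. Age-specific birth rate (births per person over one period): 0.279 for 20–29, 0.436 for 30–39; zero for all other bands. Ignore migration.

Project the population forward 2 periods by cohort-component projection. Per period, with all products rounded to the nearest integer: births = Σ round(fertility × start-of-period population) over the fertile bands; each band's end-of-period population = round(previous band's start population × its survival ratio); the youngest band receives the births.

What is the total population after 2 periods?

— Period 1 —
Births: 16000 * 0.279 = 4464  |  3800 * 0.436 = 1657 → total 6121
10–19: 9100 * 0.95 = 8645
20–29: 5700 * 0.943 = 5375
30–39: 16000 * 0.949 = 15184
40–49: 3800 * 0.966 = 3671
50–59: 13600 * 0.944 = 12838
60–69: 12700 * 0.952 = 12090
→ [6121, 8645, 5375, 15184, 3671, 12838, 12090]
— Period 2 —
Births: 5375 * 0.279 = 1500  |  15184 * 0.436 = 6620 → total 8120
10–19: 6121 * 0.95 = 5815
20–29: 8645 * 0.943 = 8152
30–39: 5375 * 0.949 = 5101
40–49: 15184 * 0.966 = 14668
50–59: 3671 * 0.944 = 3465
60–69: 12838 * 0.952 = 12222
→ [8120, 5815, 8152, 5101, 14668, 3465, 12222]
Total after period 2: 8120 + 5815 + 8152 + 5101 + 14668 + 3465 + 12222 = 57543

57543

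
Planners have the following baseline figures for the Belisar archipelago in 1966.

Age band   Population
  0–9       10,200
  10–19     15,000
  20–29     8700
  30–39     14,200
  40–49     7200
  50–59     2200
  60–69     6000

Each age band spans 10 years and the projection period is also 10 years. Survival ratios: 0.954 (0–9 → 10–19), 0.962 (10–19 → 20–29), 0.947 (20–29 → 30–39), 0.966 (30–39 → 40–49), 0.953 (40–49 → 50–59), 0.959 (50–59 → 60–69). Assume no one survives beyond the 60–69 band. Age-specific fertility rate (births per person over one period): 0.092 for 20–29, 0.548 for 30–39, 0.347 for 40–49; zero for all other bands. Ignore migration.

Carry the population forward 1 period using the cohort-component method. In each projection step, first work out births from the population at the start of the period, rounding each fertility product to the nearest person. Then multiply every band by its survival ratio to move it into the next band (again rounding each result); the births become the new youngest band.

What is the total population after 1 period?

66169

Call the bands 1 to 7, youngest first.
[period 1]
Births: 8700 × 0.092 = 800 ; 14200 × 0.548 = 7782 ; 7200 × 0.347 = 2498 — total 11080
Band 2: 10200 × 0.954 = 9731
Band 3: 15000 × 0.962 = 14430
Band 4: 8700 × 0.947 = 8239
Band 5: 14200 × 0.966 = 13717
Band 6: 7200 × 0.953 = 6862
Band 7: 2200 × 0.959 = 2110
End of period: [11080, 9731, 14430, 8239, 13717, 6862, 2110]
Total after period 1: 11080 + 9731 + 14430 + 8239 + 13717 + 6862 + 2110 = 66169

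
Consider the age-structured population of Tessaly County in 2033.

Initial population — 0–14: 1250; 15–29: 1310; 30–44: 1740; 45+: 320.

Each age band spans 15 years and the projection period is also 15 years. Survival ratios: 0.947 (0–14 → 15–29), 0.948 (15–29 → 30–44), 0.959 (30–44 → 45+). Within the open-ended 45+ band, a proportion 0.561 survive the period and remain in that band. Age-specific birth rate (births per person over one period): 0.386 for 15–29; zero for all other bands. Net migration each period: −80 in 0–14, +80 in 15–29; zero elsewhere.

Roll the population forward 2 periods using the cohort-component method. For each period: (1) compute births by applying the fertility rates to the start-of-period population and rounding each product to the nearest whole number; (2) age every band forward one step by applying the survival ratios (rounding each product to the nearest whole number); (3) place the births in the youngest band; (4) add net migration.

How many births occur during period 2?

[period 1]
Births: 1310 * 0.386 = 506
15–29: 1250 * 0.947 = 1184
30–44: 1310 * 0.948 = 1242
45+: 1740 * 0.959 + 320 * 0.561 = 1669 + 180 = 1849
Net migration: 0–14 − 80 → 426; 15–29 + 80 → 1264
Giving 426 / 1264 / 1242 / 1849.
[period 2]
Births: 1264 * 0.386 = 488
15–29: 426 * 0.947 = 403
30–44: 1264 * 0.948 = 1198
45+: 1242 * 0.959 + 1849 * 0.561 = 1191 + 1037 = 2228
Net migration: 0–14 − 80 → 408; 15–29 + 80 → 483
Giving 408 / 483 / 1198 / 2228.

488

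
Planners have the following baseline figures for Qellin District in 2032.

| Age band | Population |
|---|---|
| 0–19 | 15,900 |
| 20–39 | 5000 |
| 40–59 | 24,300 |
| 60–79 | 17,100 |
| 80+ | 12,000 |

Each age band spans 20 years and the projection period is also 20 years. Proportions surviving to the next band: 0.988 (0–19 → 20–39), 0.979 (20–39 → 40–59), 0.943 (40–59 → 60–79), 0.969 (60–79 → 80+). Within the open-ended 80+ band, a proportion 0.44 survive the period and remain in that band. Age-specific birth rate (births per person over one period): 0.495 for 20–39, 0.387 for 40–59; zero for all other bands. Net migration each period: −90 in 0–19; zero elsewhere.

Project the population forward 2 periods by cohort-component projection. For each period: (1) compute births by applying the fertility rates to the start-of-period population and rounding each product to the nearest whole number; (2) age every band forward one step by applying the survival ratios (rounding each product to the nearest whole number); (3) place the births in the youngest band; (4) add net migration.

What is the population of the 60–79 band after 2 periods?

4616

(Groups numbered youngest = 1 to oldest = 5.)
Period 1:
Births: 5000 * 0.495 = 2475 ; 24300 * 0.387 = 9404 ⇒ total 11879
Group 2: 15900 * 0.988 = 15709
Group 3: 5000 * 0.979 = 4895
Group 4: 24300 * 0.943 = 22915
Group 5: 17100 * 0.969 + 12000 * 0.44 = 16570 + 5280 = 21850
Net migration: Group 1 − 90 → 11789
Giving 11789 / 15709 / 4895 / 22915 / 21850.
Period 2:
Births: 15709 * 0.495 = 7776 ; 4895 * 0.387 = 1894 ⇒ total 9670
Group 2: 11789 * 0.988 = 11648
Group 3: 15709 * 0.979 = 15379
Group 4: 4895 * 0.943 = 4616
Group 5: 22915 * 0.969 + 21850 * 0.44 = 22205 + 9614 = 31819
Net migration: Group 1 − 90 → 9580
Giving 9580 / 11648 / 15379 / 4616 / 31819.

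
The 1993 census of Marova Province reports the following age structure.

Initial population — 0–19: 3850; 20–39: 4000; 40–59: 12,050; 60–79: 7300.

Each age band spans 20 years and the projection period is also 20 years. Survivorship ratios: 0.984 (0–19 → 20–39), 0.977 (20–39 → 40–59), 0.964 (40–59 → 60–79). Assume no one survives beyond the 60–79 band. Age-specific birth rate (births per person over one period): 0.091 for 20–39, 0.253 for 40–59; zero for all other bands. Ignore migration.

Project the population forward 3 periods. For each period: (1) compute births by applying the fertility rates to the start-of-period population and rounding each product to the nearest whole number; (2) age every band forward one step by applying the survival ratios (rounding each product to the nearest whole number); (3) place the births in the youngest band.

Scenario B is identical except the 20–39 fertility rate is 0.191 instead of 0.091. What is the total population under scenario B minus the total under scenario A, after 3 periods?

1169

Numbering the bands 1..4 from youngest to oldest:
— Period 1 —
Births: 4000 × 0.091 = 364, 12050 × 0.253 = 3049 — total 3413
Band 2: 3850 × 0.984 = 3788
Band 3: 4000 × 0.977 = 3908
Band 4: 12050 × 0.964 = 11616
Population now: 0–19=3413, 20–39=3788, 40–59=3908, 60–79=11616
— Period 2 —
Births: 3788 × 0.091 = 345, 3908 × 0.253 = 989 — total 1334
Band 2: 3413 × 0.984 = 3358
Band 3: 3788 × 0.977 = 3701
Band 4: 3908 × 0.964 = 3767
Population now: 0–19=1334, 20–39=3358, 40–59=3701, 60–79=3767
— Period 3 —
Births: 3358 × 0.091 = 306, 3701 × 0.253 = 936 — total 1242
Band 2: 1334 × 0.984 = 1313
Band 3: 3358 × 0.977 = 3281
Band 4: 3701 × 0.964 = 3568
Population now: 0–19=1242, 20–39=1313, 40–59=3281, 60–79=3568
Scenario A total after 3 periods: 9404
Scenario B projection —
— Period 1 —
Births: 4000 × 0.191 = 764, 12050 × 0.253 = 3049 — total 3813
Band 2: 3850 × 0.984 = 3788
Band 3: 4000 × 0.977 = 3908
Band 4: 12050 × 0.964 = 11616
Population now: 0–19=3813, 20–39=3788, 40–59=3908, 60–79=11616
— Period 2 —
Births: 3788 × 0.191 = 724, 3908 × 0.253 = 989 — total 1713
Band 2: 3813 × 0.984 = 3752
Band 3: 3788 × 0.977 = 3701
Band 4: 3908 × 0.964 = 3767
Population now: 0–19=1713, 20–39=3752, 40–59=3701, 60–79=3767
— Period 3 —
Births: 3752 × 0.191 = 717, 3701 × 0.253 = 936 — total 1653
Band 2: 1713 × 0.984 = 1686
Band 3: 3752 × 0.977 = 3666
Band 4: 3701 × 0.964 = 3568
Population now: 0–19=1653, 20–39=1686, 40–59=3666, 60–79=3568
Scenario B total after 3 periods: 10573
Difference B − A = 10573 − 9404 = 1169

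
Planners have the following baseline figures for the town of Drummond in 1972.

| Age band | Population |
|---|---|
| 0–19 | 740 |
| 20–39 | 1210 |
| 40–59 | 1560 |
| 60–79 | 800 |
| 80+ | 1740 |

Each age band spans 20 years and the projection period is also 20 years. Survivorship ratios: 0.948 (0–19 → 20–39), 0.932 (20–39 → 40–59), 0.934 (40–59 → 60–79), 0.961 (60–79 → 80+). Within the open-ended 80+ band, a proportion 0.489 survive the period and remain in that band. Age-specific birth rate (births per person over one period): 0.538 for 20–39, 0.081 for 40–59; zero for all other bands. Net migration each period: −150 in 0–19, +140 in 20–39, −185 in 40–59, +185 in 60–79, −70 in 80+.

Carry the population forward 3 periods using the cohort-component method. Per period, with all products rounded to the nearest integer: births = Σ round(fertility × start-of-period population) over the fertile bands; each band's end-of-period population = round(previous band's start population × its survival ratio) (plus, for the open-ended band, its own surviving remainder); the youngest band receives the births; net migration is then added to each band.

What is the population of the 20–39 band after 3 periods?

[period 1]
Births: 1210 × 0.538 = 651  |  1560 × 0.081 = 126 → 777
20–39: 740 × 0.948 = 702
40–59: 1210 × 0.932 = 1128
60–79: 1560 × 0.934 = 1457
80+: 800 × 0.961 + 1740 × 0.489 = 769 + 851 = 1620
Net migration: 0–19 − 150 → 627; 20–39 + 140 → 842; 40–59 − 185 → 943; 60–79 + 185 → 1642; 80+ − 70 → 1550
End of period: [627, 842, 943, 1642, 1550]
[period 2]
Births: 842 × 0.538 = 453  |  943 × 0.081 = 76 → 529
20–39: 627 × 0.948 = 594
40–59: 842 × 0.932 = 785
60–79: 943 × 0.934 = 881
80+: 1642 × 0.961 + 1550 × 0.489 = 1578 + 758 = 2336
Net migration: 0–19 − 150 → 379; 20–39 + 140 → 734; 40–59 − 185 → 600; 60–79 + 185 → 1066; 80+ − 70 → 2266
End of period: [379, 734, 600, 1066, 2266]
[period 3]
Births: 734 × 0.538 = 395  |  600 × 0.081 = 49 → 444
20–39: 379 × 0.948 = 359
40–59: 734 × 0.932 = 684
60–79: 600 × 0.934 = 560
80+: 1066 × 0.961 + 2266 × 0.489 = 1024 + 1108 = 2132
Net migration: 0–19 − 150 → 294; 20–39 + 140 → 499; 40–59 − 185 → 499; 60–79 + 185 → 745; 80+ − 70 → 2062
End of period: [294, 499, 499, 745, 2062]

499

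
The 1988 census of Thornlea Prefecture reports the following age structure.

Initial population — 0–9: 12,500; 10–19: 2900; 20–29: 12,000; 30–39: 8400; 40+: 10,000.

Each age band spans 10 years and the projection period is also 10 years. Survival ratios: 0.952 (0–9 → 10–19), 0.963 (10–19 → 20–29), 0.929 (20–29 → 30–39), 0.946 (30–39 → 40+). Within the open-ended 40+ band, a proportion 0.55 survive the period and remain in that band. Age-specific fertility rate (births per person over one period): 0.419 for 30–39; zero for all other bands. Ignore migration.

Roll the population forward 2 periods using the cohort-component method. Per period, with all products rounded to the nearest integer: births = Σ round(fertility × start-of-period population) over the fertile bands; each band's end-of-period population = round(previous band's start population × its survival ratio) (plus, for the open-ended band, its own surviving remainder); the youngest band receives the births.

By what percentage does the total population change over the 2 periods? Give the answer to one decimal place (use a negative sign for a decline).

— Period 1 —
Births: 8400 * 0.419 = 3520
10–19: 12500 * 0.952 = 11900
20–29: 2900 * 0.963 = 2793
30–39: 12000 * 0.929 = 11148
40+: 8400 * 0.946 + 10000 * 0.55 = 7946 + 5500 = 13446
→ [3520, 11900, 2793, 11148, 13446]
— Period 2 —
Births: 11148 * 0.419 = 4671
10–19: 3520 * 0.952 = 3351
20–29: 11900 * 0.963 = 11460
30–39: 2793 * 0.929 = 2595
40+: 11148 * 0.946 + 13446 * 0.55 = 10546 + 7395 = 17941
→ [4671, 3351, 11460, 2595, 17941]
Total: 45800 → 40018; change = -5782; percentage change = -12.6%

-12.6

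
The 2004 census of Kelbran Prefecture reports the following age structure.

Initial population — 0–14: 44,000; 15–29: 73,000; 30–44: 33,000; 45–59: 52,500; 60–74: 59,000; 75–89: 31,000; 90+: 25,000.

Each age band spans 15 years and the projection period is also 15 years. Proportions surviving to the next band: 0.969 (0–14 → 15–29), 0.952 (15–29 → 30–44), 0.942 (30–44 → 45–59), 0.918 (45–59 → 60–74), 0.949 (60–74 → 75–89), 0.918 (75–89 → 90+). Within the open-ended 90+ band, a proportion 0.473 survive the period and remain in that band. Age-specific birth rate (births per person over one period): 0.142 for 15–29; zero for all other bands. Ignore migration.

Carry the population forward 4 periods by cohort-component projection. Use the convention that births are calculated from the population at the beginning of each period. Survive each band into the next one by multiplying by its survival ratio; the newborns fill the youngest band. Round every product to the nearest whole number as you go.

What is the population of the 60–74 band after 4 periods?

35100

Let band 1 be 0–14 through band 7 = 90+.
Period 1:
Births: 73000 × 0.142 = 10366
Band 2: 44000 × 0.969 = 42636
Band 3: 73000 × 0.952 = 69496
Band 4: 33000 × 0.942 = 31086
Band 5: 52500 × 0.918 = 48195
Band 6: 59000 × 0.949 = 55991
Band 7: 31000 × 0.918 + 25000 × 0.473 = 28458 + 11825 = 40283
Giving 10366 / 42636 / 69496 / 31086 / 48195 / 55991 / 40283.
Period 2:
Births: 42636 × 0.142 = 6054
Band 2: 10366 × 0.969 = 10045
Band 3: 42636 × 0.952 = 40589
Band 4: 69496 × 0.942 = 65465
Band 5: 31086 × 0.918 = 28537
Band 6: 48195 × 0.949 = 45737
Band 7: 55991 × 0.918 + 40283 × 0.473 = 51400 + 19054 = 70454
Giving 6054 / 10045 / 40589 / 65465 / 28537 / 45737 / 70454.
Period 3:
Births: 10045 × 0.142 = 1426
Band 2: 6054 × 0.969 = 5866
Band 3: 10045 × 0.952 = 9563
Band 4: 40589 × 0.942 = 38235
Band 5: 65465 × 0.918 = 60097
Band 6: 28537 × 0.949 = 27082
Band 7: 45737 × 0.918 + 70454 × 0.473 = 41987 + 33325 = 75312
Giving 1426 / 5866 / 9563 / 38235 / 60097 / 27082 / 75312.
Period 4:
Births: 5866 × 0.142 = 833
Band 2: 1426 × 0.969 = 1382
Band 3: 5866 × 0.952 = 5584
Band 4: 9563 × 0.942 = 9008
Band 5: 38235 × 0.918 = 35100
Band 6: 60097 × 0.949 = 57032
Band 7: 27082 × 0.918 + 75312 × 0.473 = 24861 + 35623 = 60484
Giving 833 / 1382 / 5584 / 9008 / 35100 / 57032 / 60484.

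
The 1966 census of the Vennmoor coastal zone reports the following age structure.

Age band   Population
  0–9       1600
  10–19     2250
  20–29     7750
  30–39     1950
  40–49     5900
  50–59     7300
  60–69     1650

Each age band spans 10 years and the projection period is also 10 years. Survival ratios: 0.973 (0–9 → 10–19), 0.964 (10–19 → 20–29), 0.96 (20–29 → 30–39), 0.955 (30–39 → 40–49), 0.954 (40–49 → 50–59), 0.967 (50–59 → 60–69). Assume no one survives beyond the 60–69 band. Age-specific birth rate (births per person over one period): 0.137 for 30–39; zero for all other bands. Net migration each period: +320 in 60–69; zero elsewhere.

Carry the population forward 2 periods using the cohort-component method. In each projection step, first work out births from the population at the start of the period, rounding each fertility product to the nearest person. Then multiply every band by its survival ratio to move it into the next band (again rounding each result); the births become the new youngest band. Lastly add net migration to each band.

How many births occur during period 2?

1019

Period 1:
Births: 1950 × 0.137 = 267
10–19: 1600 × 0.973 = 1557
20–29: 2250 × 0.964 = 2169
30–39: 7750 × 0.96 = 7440
40–49: 1950 × 0.955 = 1862
50–59: 5900 × 0.954 = 5629
60–69: 7300 × 0.967 = 7059
Net migration: 60–69 + 320 → 7379
→ [267, 1557, 2169, 7440, 1862, 5629, 7379]
Period 2:
Births: 7440 × 0.137 = 1019
10–19: 267 × 0.973 = 260
20–29: 1557 × 0.964 = 1501
30–39: 2169 × 0.96 = 2082
40–49: 7440 × 0.955 = 7105
50–59: 1862 × 0.954 = 1776
60–69: 5629 × 0.967 = 5443
Net migration: 60–69 + 320 → 5763
→ [1019, 260, 1501, 2082, 7105, 1776, 5763]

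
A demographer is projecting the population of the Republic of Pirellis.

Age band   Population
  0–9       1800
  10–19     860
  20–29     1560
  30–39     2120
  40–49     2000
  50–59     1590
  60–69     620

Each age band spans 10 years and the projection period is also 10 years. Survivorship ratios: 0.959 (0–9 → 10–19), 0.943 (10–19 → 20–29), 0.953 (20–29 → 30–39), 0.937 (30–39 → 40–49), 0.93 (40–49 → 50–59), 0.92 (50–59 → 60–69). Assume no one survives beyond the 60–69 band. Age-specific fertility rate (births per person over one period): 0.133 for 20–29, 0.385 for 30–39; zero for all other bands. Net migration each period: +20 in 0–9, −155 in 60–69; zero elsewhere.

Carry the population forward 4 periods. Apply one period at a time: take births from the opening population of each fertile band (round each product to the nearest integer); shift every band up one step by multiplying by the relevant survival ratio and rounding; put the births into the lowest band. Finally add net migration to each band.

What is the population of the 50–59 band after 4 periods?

673

[period 1]
Births: 1560 × 0.133 = 207, 2120 × 0.385 = 816 → 1023
10–19: 1800 × 0.959 = 1726
20–29: 860 × 0.943 = 811
30–39: 1560 × 0.953 = 1487
40–49: 2120 × 0.937 = 1986
50–59: 2000 × 0.93 = 1860
60–69: 1590 × 0.92 = 1463
Net migration: 0–9 + 20 → 1043; 60–69 − 155 → 1308
→ [1043, 1726, 811, 1487, 1986, 1860, 1308]
[period 2]
Births: 811 × 0.133 = 108, 1487 × 0.385 = 572 → 680
10–19: 1043 × 0.959 = 1000
20–29: 1726 × 0.943 = 1628
30–39: 811 × 0.953 = 773
40–49: 1487 × 0.937 = 1393
50–59: 1986 × 0.93 = 1847
60–69: 1860 × 0.92 = 1711
Net migration: 0–9 + 20 → 700; 60–69 − 155 → 1556
→ [700, 1000, 1628, 773, 1393, 1847, 1556]
[period 3]
Births: 1628 × 0.133 = 217, 773 × 0.385 = 298 → 515
10–19: 700 × 0.959 = 671
20–29: 1000 × 0.943 = 943
30–39: 1628 × 0.953 = 1551
40–49: 773 × 0.937 = 724
50–59: 1393 × 0.93 = 1295
60–69: 1847 × 0.92 = 1699
Net migration: 0–9 + 20 → 535; 60–69 − 155 → 1544
→ [535, 671, 943, 1551, 724, 1295, 1544]
[period 4]
Births: 943 × 0.133 = 125, 1551 × 0.385 = 597 → 722
10–19: 535 × 0.959 = 513
20–29: 671 × 0.943 = 633
30–39: 943 × 0.953 = 899
40–49: 1551 × 0.937 = 1453
50–59: 724 × 0.93 = 673
60–69: 1295 × 0.92 = 1191
Net migration: 0–9 + 20 → 742; 60–69 − 155 → 1036
→ [742, 513, 633, 899, 1453, 673, 1036]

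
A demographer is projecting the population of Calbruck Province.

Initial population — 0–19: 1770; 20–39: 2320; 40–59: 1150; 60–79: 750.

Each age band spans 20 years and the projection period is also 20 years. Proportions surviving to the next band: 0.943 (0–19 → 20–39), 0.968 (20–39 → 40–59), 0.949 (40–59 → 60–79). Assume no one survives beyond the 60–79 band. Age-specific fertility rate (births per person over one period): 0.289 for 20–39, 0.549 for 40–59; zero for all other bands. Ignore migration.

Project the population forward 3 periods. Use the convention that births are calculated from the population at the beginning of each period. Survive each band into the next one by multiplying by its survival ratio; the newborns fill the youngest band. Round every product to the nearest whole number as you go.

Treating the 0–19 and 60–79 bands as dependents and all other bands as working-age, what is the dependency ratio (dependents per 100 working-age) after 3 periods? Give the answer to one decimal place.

After projecting period 1:
Births: 2320 * 0.289 = 670 ; 1150 * 0.549 = 631 → total 1301
20–39: 1770 * 0.943 = 1669
40–59: 2320 * 0.968 = 2246
60–79: 1150 * 0.949 = 1091
Population now: 0–19=1301, 20–39=1669, 40–59=2246, 60–79=1091
After projecting period 2:
Births: 1669 * 0.289 = 482 ; 2246 * 0.549 = 1233 → total 1715
20–39: 1301 * 0.943 = 1227
40–59: 1669 * 0.968 = 1616
60–79: 2246 * 0.949 = 2131
Population now: 0–19=1715, 20–39=1227, 40–59=1616, 60–79=2131
After projecting period 3:
Births: 1227 * 0.289 = 355 ; 1616 * 0.549 = 887 → total 1242
20–39: 1715 * 0.943 = 1617
40–59: 1227 * 0.968 = 1188
60–79: 1616 * 0.949 = 1534
Population now: 0–19=1242, 20–39=1617, 40–59=1188, 60–79=1534
Dependents (band 0–19 + band 60–79) = 1242 + 1534 = 2776; working-age = 2805; ratio = 2776/2805 × 100 = 99.0

99.0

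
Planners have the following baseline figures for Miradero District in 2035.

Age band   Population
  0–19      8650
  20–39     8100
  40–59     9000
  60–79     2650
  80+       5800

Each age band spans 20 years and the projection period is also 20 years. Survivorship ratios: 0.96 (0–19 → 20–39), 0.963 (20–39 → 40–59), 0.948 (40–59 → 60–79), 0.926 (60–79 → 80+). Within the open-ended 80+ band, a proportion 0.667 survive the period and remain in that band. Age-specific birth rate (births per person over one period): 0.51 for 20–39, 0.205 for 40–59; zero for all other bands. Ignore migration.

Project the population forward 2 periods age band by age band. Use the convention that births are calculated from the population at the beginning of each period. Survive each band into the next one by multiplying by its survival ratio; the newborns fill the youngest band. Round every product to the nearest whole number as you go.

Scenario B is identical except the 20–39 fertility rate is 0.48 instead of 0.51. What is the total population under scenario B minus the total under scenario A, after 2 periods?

-482

[period 1]
Births: 8100 × 0.51 = 4131 ; 9000 × 0.205 = 1845 — total 5976
20–39: 8650 × 0.96 = 8304
40–59: 8100 × 0.963 = 7800
60–79: 9000 × 0.948 = 8532
80+: 2650 × 0.926 + 5800 × 0.667 = 2454 + 3869 = 6323
→ [5976, 8304, 7800, 8532, 6323]
[period 2]
Births: 8304 × 0.51 = 4235 ; 7800 × 0.205 = 1599 — total 5834
20–39: 5976 × 0.96 = 5737
40–59: 8304 × 0.963 = 7997
60–79: 7800 × 0.948 = 7394
80+: 8532 × 0.926 + 6323 × 0.667 = 7901 + 4217 = 12118
→ [5834, 5737, 7997, 7394, 12118]
Scenario A total after 2 periods: 39080
Scenario B projection —
[period 1]
Births: 8100 × 0.48 = 3888 ; 9000 × 0.205 = 1845 — total 5733
20–39: 8650 × 0.96 = 8304
40–59: 8100 × 0.963 = 7800
60–79: 9000 × 0.948 = 8532
80+: 2650 × 0.926 + 5800 × 0.667 = 2454 + 3869 = 6323
→ [5733, 8304, 7800, 8532, 6323]
[period 2]
Births: 8304 × 0.48 = 3986 ; 7800 × 0.205 = 1599 — total 5585
20–39: 5733 × 0.96 = 5504
40–59: 8304 × 0.963 = 7997
60–79: 7800 × 0.948 = 7394
80+: 8532 × 0.926 + 6323 × 0.667 = 7901 + 4217 = 12118
→ [5585, 5504, 7997, 7394, 12118]
Scenario B total after 2 periods: 38598
Difference B − A = 38598 − 39080 = -482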